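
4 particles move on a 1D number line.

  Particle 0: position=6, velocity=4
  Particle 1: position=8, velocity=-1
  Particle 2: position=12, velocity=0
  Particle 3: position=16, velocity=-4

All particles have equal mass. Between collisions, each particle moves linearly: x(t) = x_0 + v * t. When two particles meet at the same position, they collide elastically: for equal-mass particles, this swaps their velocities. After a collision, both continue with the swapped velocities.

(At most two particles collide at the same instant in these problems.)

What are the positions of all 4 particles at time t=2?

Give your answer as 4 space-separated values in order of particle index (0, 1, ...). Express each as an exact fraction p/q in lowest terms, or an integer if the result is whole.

Answer: 6 8 12 14

Derivation:
Collision at t=2/5: particles 0 and 1 swap velocities; positions: p0=38/5 p1=38/5 p2=12 p3=72/5; velocities now: v0=-1 v1=4 v2=0 v3=-4
Collision at t=1: particles 2 and 3 swap velocities; positions: p0=7 p1=10 p2=12 p3=12; velocities now: v0=-1 v1=4 v2=-4 v3=0
Collision at t=5/4: particles 1 and 2 swap velocities; positions: p0=27/4 p1=11 p2=11 p3=12; velocities now: v0=-1 v1=-4 v2=4 v3=0
Collision at t=3/2: particles 2 and 3 swap velocities; positions: p0=13/2 p1=10 p2=12 p3=12; velocities now: v0=-1 v1=-4 v2=0 v3=4
Advance to t=2 (no further collisions before then); velocities: v0=-1 v1=-4 v2=0 v3=4; positions = 6 8 12 14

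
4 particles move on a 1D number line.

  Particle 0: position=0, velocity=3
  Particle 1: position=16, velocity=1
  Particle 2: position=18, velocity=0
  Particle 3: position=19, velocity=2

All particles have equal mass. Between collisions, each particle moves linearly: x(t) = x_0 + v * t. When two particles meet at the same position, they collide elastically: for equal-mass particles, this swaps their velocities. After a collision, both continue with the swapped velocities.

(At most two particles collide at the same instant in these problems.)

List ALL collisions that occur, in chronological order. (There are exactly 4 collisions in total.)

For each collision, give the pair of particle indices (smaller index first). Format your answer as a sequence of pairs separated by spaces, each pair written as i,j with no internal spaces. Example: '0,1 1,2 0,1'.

Answer: 1,2 0,1 1,2 2,3

Derivation:
Collision at t=2: particles 1 and 2 swap velocities; positions: p0=6 p1=18 p2=18 p3=23; velocities now: v0=3 v1=0 v2=1 v3=2
Collision at t=6: particles 0 and 1 swap velocities; positions: p0=18 p1=18 p2=22 p3=31; velocities now: v0=0 v1=3 v2=1 v3=2
Collision at t=8: particles 1 and 2 swap velocities; positions: p0=18 p1=24 p2=24 p3=35; velocities now: v0=0 v1=1 v2=3 v3=2
Collision at t=19: particles 2 and 3 swap velocities; positions: p0=18 p1=35 p2=57 p3=57; velocities now: v0=0 v1=1 v2=2 v3=3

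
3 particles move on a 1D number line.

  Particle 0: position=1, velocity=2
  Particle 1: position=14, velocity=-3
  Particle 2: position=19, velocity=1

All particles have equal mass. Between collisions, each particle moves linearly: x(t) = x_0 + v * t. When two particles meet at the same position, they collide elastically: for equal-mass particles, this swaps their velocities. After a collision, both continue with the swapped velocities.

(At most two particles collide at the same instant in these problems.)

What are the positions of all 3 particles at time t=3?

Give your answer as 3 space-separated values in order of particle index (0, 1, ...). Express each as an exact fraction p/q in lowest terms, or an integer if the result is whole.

Collision at t=13/5: particles 0 and 1 swap velocities; positions: p0=31/5 p1=31/5 p2=108/5; velocities now: v0=-3 v1=2 v2=1
Advance to t=3 (no further collisions before then); velocities: v0=-3 v1=2 v2=1; positions = 5 7 22

Answer: 5 7 22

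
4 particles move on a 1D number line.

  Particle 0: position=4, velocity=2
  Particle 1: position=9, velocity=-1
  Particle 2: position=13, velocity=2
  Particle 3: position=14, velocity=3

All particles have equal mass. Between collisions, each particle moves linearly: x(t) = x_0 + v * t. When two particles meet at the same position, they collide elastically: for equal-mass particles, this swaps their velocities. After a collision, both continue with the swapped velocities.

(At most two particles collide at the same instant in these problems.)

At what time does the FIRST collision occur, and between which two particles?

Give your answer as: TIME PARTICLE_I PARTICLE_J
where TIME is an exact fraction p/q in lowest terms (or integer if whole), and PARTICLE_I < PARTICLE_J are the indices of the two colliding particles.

Answer: 5/3 0 1

Derivation:
Pair (0,1): pos 4,9 vel 2,-1 -> gap=5, closing at 3/unit, collide at t=5/3
Pair (1,2): pos 9,13 vel -1,2 -> not approaching (rel speed -3 <= 0)
Pair (2,3): pos 13,14 vel 2,3 -> not approaching (rel speed -1 <= 0)
Earliest collision: t=5/3 between 0 and 1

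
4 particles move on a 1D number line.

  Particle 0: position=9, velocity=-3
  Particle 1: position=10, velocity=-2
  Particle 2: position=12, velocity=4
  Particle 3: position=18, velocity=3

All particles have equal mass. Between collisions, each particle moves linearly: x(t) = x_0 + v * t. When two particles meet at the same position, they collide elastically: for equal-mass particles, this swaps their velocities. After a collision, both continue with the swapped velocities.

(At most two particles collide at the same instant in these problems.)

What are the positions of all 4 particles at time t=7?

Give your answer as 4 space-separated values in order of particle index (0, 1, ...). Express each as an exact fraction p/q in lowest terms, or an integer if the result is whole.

Collision at t=6: particles 2 and 3 swap velocities; positions: p0=-9 p1=-2 p2=36 p3=36; velocities now: v0=-3 v1=-2 v2=3 v3=4
Advance to t=7 (no further collisions before then); velocities: v0=-3 v1=-2 v2=3 v3=4; positions = -12 -4 39 40

Answer: -12 -4 39 40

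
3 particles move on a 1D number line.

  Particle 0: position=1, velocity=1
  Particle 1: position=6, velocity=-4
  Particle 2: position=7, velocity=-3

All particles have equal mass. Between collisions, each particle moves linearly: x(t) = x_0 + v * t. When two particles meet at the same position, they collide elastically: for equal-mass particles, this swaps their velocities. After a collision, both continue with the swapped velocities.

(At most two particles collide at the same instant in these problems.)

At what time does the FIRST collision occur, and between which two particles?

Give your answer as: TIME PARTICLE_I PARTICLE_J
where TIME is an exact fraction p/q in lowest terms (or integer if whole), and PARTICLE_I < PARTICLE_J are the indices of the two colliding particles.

Answer: 1 0 1

Derivation:
Pair (0,1): pos 1,6 vel 1,-4 -> gap=5, closing at 5/unit, collide at t=1
Pair (1,2): pos 6,7 vel -4,-3 -> not approaching (rel speed -1 <= 0)
Earliest collision: t=1 between 0 and 1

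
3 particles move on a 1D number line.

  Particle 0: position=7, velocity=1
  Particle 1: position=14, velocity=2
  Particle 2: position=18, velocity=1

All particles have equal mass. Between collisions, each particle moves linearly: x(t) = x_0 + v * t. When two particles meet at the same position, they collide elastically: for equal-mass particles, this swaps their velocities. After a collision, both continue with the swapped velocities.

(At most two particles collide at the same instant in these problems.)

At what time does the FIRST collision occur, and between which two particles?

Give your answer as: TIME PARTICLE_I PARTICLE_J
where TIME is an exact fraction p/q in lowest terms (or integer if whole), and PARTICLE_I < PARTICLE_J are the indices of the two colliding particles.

Pair (0,1): pos 7,14 vel 1,2 -> not approaching (rel speed -1 <= 0)
Pair (1,2): pos 14,18 vel 2,1 -> gap=4, closing at 1/unit, collide at t=4
Earliest collision: t=4 between 1 and 2

Answer: 4 1 2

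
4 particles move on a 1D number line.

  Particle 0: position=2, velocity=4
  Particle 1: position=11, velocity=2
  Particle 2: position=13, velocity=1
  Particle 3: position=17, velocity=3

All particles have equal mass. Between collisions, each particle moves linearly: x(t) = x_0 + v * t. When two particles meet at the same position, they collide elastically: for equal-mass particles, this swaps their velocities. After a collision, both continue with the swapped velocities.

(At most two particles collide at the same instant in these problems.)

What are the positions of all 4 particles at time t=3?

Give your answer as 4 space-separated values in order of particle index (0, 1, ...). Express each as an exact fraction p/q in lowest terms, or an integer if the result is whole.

Answer: 14 16 17 26

Derivation:
Collision at t=2: particles 1 and 2 swap velocities; positions: p0=10 p1=15 p2=15 p3=23; velocities now: v0=4 v1=1 v2=2 v3=3
Advance to t=3 (no further collisions before then); velocities: v0=4 v1=1 v2=2 v3=3; positions = 14 16 17 26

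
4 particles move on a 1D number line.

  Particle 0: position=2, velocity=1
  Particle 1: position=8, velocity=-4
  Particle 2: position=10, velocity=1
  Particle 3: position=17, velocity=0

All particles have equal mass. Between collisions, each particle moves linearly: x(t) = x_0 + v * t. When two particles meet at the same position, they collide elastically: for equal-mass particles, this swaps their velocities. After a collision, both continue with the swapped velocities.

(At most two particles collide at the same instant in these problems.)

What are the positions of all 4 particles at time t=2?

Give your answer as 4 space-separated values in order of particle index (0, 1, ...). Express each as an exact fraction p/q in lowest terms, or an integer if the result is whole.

Collision at t=6/5: particles 0 and 1 swap velocities; positions: p0=16/5 p1=16/5 p2=56/5 p3=17; velocities now: v0=-4 v1=1 v2=1 v3=0
Advance to t=2 (no further collisions before then); velocities: v0=-4 v1=1 v2=1 v3=0; positions = 0 4 12 17

Answer: 0 4 12 17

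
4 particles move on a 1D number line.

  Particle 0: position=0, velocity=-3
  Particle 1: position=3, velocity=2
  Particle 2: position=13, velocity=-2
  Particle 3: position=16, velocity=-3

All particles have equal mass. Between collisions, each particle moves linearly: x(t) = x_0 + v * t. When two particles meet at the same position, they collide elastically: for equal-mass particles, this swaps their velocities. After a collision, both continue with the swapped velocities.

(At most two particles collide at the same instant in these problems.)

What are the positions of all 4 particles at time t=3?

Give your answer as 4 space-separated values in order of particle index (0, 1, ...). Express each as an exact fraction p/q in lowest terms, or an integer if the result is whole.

Collision at t=5/2: particles 1 and 2 swap velocities; positions: p0=-15/2 p1=8 p2=8 p3=17/2; velocities now: v0=-3 v1=-2 v2=2 v3=-3
Collision at t=13/5: particles 2 and 3 swap velocities; positions: p0=-39/5 p1=39/5 p2=41/5 p3=41/5; velocities now: v0=-3 v1=-2 v2=-3 v3=2
Collision at t=3: particles 1 and 2 swap velocities; positions: p0=-9 p1=7 p2=7 p3=9; velocities now: v0=-3 v1=-3 v2=-2 v3=2
Advance to t=3 (no further collisions before then); velocities: v0=-3 v1=-3 v2=-2 v3=2; positions = -9 7 7 9

Answer: -9 7 7 9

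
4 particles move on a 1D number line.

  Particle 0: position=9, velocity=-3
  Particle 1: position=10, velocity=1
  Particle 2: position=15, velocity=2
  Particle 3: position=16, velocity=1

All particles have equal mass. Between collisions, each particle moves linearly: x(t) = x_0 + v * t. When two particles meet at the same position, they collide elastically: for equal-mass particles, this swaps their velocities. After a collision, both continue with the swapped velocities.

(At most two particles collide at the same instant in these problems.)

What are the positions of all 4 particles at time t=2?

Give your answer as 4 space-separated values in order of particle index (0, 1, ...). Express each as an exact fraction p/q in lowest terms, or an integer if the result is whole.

Collision at t=1: particles 2 and 3 swap velocities; positions: p0=6 p1=11 p2=17 p3=17; velocities now: v0=-3 v1=1 v2=1 v3=2
Advance to t=2 (no further collisions before then); velocities: v0=-3 v1=1 v2=1 v3=2; positions = 3 12 18 19

Answer: 3 12 18 19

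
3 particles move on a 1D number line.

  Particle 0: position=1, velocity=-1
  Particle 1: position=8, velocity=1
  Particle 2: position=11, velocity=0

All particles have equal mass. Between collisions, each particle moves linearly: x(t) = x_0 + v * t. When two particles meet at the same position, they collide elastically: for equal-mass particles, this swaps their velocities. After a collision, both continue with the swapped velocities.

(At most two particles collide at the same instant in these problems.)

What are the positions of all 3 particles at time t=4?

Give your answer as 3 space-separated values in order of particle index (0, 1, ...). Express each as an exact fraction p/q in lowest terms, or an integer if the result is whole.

Collision at t=3: particles 1 and 2 swap velocities; positions: p0=-2 p1=11 p2=11; velocities now: v0=-1 v1=0 v2=1
Advance to t=4 (no further collisions before then); velocities: v0=-1 v1=0 v2=1; positions = -3 11 12

Answer: -3 11 12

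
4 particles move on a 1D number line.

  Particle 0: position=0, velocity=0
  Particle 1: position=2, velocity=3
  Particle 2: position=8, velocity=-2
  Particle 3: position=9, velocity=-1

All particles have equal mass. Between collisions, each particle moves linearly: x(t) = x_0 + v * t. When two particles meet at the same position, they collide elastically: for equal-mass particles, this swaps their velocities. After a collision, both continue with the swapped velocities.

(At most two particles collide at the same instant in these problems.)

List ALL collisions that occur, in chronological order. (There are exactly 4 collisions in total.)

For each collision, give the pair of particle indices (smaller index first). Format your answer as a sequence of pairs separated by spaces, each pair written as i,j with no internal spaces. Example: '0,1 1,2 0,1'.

Collision at t=6/5: particles 1 and 2 swap velocities; positions: p0=0 p1=28/5 p2=28/5 p3=39/5; velocities now: v0=0 v1=-2 v2=3 v3=-1
Collision at t=7/4: particles 2 and 3 swap velocities; positions: p0=0 p1=9/2 p2=29/4 p3=29/4; velocities now: v0=0 v1=-2 v2=-1 v3=3
Collision at t=4: particles 0 and 1 swap velocities; positions: p0=0 p1=0 p2=5 p3=14; velocities now: v0=-2 v1=0 v2=-1 v3=3
Collision at t=9: particles 1 and 2 swap velocities; positions: p0=-10 p1=0 p2=0 p3=29; velocities now: v0=-2 v1=-1 v2=0 v3=3

Answer: 1,2 2,3 0,1 1,2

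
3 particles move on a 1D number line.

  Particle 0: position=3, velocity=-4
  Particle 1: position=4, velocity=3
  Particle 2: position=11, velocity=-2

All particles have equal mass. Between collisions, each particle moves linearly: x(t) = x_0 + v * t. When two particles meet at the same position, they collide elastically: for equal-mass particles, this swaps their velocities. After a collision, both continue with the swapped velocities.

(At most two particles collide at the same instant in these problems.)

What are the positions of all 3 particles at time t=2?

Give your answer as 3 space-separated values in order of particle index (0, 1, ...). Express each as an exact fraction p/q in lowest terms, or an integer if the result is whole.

Answer: -5 7 10

Derivation:
Collision at t=7/5: particles 1 and 2 swap velocities; positions: p0=-13/5 p1=41/5 p2=41/5; velocities now: v0=-4 v1=-2 v2=3
Advance to t=2 (no further collisions before then); velocities: v0=-4 v1=-2 v2=3; positions = -5 7 10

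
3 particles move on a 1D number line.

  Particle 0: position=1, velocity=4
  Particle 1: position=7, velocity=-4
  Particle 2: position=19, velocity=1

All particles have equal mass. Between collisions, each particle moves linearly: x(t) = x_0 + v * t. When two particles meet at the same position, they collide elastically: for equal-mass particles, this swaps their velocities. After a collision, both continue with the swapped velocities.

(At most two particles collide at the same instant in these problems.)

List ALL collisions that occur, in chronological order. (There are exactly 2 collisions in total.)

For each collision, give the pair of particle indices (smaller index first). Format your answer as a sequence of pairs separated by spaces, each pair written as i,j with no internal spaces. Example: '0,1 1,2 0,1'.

Answer: 0,1 1,2

Derivation:
Collision at t=3/4: particles 0 and 1 swap velocities; positions: p0=4 p1=4 p2=79/4; velocities now: v0=-4 v1=4 v2=1
Collision at t=6: particles 1 and 2 swap velocities; positions: p0=-17 p1=25 p2=25; velocities now: v0=-4 v1=1 v2=4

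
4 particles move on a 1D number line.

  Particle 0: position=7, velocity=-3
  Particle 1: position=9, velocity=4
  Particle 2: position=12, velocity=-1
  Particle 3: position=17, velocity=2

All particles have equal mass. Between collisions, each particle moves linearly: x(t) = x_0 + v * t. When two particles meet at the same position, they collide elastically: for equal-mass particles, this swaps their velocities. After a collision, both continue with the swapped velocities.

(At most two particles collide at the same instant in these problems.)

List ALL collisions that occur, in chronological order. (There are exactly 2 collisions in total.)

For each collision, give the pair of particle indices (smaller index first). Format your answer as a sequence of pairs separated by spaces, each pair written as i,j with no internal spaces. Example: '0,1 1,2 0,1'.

Collision at t=3/5: particles 1 and 2 swap velocities; positions: p0=26/5 p1=57/5 p2=57/5 p3=91/5; velocities now: v0=-3 v1=-1 v2=4 v3=2
Collision at t=4: particles 2 and 3 swap velocities; positions: p0=-5 p1=8 p2=25 p3=25; velocities now: v0=-3 v1=-1 v2=2 v3=4

Answer: 1,2 2,3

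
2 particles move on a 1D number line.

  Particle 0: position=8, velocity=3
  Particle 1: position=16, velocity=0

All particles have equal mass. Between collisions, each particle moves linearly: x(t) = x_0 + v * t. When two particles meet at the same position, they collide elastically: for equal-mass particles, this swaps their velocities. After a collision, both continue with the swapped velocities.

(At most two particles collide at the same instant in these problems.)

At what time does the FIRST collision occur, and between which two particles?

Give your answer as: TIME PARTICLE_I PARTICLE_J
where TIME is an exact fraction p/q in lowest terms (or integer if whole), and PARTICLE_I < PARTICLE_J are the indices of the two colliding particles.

Pair (0,1): pos 8,16 vel 3,0 -> gap=8, closing at 3/unit, collide at t=8/3
Earliest collision: t=8/3 between 0 and 1

Answer: 8/3 0 1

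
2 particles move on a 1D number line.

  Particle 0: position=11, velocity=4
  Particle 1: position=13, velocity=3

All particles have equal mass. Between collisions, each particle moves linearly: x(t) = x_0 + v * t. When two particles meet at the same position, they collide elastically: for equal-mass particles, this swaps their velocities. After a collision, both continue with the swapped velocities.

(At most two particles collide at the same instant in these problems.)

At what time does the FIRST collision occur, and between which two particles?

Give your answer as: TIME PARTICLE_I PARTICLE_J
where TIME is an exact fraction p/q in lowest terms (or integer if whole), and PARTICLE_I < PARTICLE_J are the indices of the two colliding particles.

Pair (0,1): pos 11,13 vel 4,3 -> gap=2, closing at 1/unit, collide at t=2
Earliest collision: t=2 between 0 and 1

Answer: 2 0 1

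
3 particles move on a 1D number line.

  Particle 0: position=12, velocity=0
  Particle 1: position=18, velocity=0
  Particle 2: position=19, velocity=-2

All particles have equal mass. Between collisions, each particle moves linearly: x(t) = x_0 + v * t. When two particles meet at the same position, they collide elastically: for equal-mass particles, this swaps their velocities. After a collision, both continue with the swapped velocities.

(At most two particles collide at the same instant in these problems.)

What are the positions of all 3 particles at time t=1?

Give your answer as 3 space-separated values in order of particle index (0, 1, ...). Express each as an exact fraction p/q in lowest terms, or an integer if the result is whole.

Collision at t=1/2: particles 1 and 2 swap velocities; positions: p0=12 p1=18 p2=18; velocities now: v0=0 v1=-2 v2=0
Advance to t=1 (no further collisions before then); velocities: v0=0 v1=-2 v2=0; positions = 12 17 18

Answer: 12 17 18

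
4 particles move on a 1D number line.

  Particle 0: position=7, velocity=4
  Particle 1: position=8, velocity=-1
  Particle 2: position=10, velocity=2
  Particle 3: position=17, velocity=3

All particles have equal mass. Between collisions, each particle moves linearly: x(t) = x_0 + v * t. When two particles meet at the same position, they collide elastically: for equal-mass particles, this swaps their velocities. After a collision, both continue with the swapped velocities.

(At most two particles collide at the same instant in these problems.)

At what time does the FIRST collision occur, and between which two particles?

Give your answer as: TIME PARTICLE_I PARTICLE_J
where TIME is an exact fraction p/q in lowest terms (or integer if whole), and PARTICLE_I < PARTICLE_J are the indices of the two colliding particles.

Answer: 1/5 0 1

Derivation:
Pair (0,1): pos 7,8 vel 4,-1 -> gap=1, closing at 5/unit, collide at t=1/5
Pair (1,2): pos 8,10 vel -1,2 -> not approaching (rel speed -3 <= 0)
Pair (2,3): pos 10,17 vel 2,3 -> not approaching (rel speed -1 <= 0)
Earliest collision: t=1/5 between 0 and 1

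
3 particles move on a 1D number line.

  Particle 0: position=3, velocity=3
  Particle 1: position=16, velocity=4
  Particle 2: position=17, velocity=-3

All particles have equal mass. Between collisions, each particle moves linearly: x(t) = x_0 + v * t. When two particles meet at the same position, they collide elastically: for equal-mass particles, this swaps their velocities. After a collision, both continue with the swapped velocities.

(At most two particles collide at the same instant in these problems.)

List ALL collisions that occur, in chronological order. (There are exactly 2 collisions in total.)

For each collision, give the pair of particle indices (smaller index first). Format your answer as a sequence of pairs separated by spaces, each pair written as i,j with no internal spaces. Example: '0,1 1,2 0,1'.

Collision at t=1/7: particles 1 and 2 swap velocities; positions: p0=24/7 p1=116/7 p2=116/7; velocities now: v0=3 v1=-3 v2=4
Collision at t=7/3: particles 0 and 1 swap velocities; positions: p0=10 p1=10 p2=76/3; velocities now: v0=-3 v1=3 v2=4

Answer: 1,2 0,1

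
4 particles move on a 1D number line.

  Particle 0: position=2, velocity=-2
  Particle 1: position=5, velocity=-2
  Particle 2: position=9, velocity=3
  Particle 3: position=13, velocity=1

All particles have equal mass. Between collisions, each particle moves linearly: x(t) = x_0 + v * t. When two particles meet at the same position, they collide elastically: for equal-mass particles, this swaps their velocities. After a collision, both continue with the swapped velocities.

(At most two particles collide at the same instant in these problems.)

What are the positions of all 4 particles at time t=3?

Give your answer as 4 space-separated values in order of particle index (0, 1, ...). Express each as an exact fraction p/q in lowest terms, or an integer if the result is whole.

Collision at t=2: particles 2 and 3 swap velocities; positions: p0=-2 p1=1 p2=15 p3=15; velocities now: v0=-2 v1=-2 v2=1 v3=3
Advance to t=3 (no further collisions before then); velocities: v0=-2 v1=-2 v2=1 v3=3; positions = -4 -1 16 18

Answer: -4 -1 16 18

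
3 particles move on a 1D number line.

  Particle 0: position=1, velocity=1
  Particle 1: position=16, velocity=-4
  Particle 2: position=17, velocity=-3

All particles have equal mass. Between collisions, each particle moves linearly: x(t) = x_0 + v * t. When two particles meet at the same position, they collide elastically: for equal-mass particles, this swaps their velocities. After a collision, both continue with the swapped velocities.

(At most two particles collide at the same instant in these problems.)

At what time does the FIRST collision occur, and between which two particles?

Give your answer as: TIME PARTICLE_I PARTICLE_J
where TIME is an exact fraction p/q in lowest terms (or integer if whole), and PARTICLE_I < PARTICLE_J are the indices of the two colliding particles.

Answer: 3 0 1

Derivation:
Pair (0,1): pos 1,16 vel 1,-4 -> gap=15, closing at 5/unit, collide at t=3
Pair (1,2): pos 16,17 vel -4,-3 -> not approaching (rel speed -1 <= 0)
Earliest collision: t=3 between 0 and 1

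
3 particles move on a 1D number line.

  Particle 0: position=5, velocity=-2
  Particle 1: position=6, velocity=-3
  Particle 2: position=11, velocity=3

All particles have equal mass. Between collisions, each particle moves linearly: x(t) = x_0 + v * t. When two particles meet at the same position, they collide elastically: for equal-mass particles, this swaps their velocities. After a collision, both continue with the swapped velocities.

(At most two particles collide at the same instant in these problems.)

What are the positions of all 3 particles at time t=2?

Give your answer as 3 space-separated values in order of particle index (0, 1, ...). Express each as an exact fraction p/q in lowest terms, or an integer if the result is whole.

Collision at t=1: particles 0 and 1 swap velocities; positions: p0=3 p1=3 p2=14; velocities now: v0=-3 v1=-2 v2=3
Advance to t=2 (no further collisions before then); velocities: v0=-3 v1=-2 v2=3; positions = 0 1 17

Answer: 0 1 17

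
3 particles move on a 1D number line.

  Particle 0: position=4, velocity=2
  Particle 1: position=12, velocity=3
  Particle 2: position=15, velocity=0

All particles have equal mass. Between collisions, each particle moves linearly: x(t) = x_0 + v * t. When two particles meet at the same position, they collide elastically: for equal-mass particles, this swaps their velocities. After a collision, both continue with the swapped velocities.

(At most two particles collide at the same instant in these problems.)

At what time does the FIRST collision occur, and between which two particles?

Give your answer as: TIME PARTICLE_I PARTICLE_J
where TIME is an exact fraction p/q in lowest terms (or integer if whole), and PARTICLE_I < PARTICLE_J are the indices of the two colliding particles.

Pair (0,1): pos 4,12 vel 2,3 -> not approaching (rel speed -1 <= 0)
Pair (1,2): pos 12,15 vel 3,0 -> gap=3, closing at 3/unit, collide at t=1
Earliest collision: t=1 between 1 and 2

Answer: 1 1 2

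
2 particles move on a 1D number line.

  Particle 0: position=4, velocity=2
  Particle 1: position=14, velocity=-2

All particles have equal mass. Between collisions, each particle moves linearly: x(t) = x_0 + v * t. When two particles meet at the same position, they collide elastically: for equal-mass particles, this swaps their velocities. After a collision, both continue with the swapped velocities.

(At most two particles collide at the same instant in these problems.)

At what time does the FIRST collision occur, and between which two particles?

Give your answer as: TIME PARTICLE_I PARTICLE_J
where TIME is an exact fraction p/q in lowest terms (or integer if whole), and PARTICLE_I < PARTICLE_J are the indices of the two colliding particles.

Answer: 5/2 0 1

Derivation:
Pair (0,1): pos 4,14 vel 2,-2 -> gap=10, closing at 4/unit, collide at t=5/2
Earliest collision: t=5/2 between 0 and 1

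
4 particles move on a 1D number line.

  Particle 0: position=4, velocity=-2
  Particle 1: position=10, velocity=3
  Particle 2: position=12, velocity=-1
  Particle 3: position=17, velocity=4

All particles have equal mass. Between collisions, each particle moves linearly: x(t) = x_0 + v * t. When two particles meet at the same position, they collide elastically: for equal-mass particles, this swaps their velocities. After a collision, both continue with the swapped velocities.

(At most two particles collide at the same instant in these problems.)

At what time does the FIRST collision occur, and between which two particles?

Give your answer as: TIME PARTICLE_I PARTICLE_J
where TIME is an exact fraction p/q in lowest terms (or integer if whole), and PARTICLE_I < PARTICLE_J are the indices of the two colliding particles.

Answer: 1/2 1 2

Derivation:
Pair (0,1): pos 4,10 vel -2,3 -> not approaching (rel speed -5 <= 0)
Pair (1,2): pos 10,12 vel 3,-1 -> gap=2, closing at 4/unit, collide at t=1/2
Pair (2,3): pos 12,17 vel -1,4 -> not approaching (rel speed -5 <= 0)
Earliest collision: t=1/2 between 1 and 2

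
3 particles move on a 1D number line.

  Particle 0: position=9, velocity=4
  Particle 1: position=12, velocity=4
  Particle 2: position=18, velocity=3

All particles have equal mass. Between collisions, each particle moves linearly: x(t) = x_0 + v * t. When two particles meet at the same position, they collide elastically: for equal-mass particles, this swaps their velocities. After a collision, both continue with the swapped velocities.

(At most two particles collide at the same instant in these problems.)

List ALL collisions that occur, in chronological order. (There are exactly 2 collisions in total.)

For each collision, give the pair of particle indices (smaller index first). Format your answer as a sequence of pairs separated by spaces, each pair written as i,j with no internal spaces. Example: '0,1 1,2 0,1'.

Collision at t=6: particles 1 and 2 swap velocities; positions: p0=33 p1=36 p2=36; velocities now: v0=4 v1=3 v2=4
Collision at t=9: particles 0 and 1 swap velocities; positions: p0=45 p1=45 p2=48; velocities now: v0=3 v1=4 v2=4

Answer: 1,2 0,1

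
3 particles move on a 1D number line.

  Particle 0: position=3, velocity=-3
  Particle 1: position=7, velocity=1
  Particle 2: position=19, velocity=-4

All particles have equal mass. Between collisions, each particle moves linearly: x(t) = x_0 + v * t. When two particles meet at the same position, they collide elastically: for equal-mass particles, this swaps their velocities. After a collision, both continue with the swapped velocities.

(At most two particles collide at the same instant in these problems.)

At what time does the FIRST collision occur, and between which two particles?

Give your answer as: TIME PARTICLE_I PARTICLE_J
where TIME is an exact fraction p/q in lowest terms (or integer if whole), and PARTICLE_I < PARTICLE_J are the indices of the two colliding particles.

Answer: 12/5 1 2

Derivation:
Pair (0,1): pos 3,7 vel -3,1 -> not approaching (rel speed -4 <= 0)
Pair (1,2): pos 7,19 vel 1,-4 -> gap=12, closing at 5/unit, collide at t=12/5
Earliest collision: t=12/5 between 1 and 2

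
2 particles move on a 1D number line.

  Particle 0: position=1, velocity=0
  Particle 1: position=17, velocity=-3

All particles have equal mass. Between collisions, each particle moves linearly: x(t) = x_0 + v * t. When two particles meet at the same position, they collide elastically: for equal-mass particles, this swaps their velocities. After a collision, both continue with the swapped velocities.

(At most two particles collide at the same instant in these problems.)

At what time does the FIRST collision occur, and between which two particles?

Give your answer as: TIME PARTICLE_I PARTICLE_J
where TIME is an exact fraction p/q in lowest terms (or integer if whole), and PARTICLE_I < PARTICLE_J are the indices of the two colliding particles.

Answer: 16/3 0 1

Derivation:
Pair (0,1): pos 1,17 vel 0,-3 -> gap=16, closing at 3/unit, collide at t=16/3
Earliest collision: t=16/3 between 0 and 1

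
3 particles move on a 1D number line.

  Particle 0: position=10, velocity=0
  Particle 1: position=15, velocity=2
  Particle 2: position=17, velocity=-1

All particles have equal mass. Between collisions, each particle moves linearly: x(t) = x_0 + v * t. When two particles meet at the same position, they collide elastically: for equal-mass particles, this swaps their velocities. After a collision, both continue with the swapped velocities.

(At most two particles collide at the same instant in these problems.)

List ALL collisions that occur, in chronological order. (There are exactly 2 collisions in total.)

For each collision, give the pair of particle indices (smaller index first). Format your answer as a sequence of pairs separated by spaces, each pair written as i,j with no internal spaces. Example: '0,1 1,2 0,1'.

Answer: 1,2 0,1

Derivation:
Collision at t=2/3: particles 1 and 2 swap velocities; positions: p0=10 p1=49/3 p2=49/3; velocities now: v0=0 v1=-1 v2=2
Collision at t=7: particles 0 and 1 swap velocities; positions: p0=10 p1=10 p2=29; velocities now: v0=-1 v1=0 v2=2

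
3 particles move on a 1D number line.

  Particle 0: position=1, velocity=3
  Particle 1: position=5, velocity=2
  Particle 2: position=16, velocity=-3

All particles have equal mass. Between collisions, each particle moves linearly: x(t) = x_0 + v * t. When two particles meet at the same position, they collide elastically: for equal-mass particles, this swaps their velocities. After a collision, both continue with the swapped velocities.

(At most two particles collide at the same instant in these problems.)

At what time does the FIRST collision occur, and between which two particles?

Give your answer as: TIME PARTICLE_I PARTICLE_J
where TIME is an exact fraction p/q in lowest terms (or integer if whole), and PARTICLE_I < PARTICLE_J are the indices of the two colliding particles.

Answer: 11/5 1 2

Derivation:
Pair (0,1): pos 1,5 vel 3,2 -> gap=4, closing at 1/unit, collide at t=4
Pair (1,2): pos 5,16 vel 2,-3 -> gap=11, closing at 5/unit, collide at t=11/5
Earliest collision: t=11/5 between 1 and 2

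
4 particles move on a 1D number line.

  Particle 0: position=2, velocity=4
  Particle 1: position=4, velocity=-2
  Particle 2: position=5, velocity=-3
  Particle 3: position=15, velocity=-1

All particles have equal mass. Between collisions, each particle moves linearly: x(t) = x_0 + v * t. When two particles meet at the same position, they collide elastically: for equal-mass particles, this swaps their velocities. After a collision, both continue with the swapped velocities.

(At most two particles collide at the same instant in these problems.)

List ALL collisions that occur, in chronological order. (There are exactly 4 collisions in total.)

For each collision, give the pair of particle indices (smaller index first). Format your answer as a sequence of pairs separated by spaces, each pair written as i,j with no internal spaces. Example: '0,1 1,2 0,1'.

Answer: 0,1 1,2 0,1 2,3

Derivation:
Collision at t=1/3: particles 0 and 1 swap velocities; positions: p0=10/3 p1=10/3 p2=4 p3=44/3; velocities now: v0=-2 v1=4 v2=-3 v3=-1
Collision at t=3/7: particles 1 and 2 swap velocities; positions: p0=22/7 p1=26/7 p2=26/7 p3=102/7; velocities now: v0=-2 v1=-3 v2=4 v3=-1
Collision at t=1: particles 0 and 1 swap velocities; positions: p0=2 p1=2 p2=6 p3=14; velocities now: v0=-3 v1=-2 v2=4 v3=-1
Collision at t=13/5: particles 2 and 3 swap velocities; positions: p0=-14/5 p1=-6/5 p2=62/5 p3=62/5; velocities now: v0=-3 v1=-2 v2=-1 v3=4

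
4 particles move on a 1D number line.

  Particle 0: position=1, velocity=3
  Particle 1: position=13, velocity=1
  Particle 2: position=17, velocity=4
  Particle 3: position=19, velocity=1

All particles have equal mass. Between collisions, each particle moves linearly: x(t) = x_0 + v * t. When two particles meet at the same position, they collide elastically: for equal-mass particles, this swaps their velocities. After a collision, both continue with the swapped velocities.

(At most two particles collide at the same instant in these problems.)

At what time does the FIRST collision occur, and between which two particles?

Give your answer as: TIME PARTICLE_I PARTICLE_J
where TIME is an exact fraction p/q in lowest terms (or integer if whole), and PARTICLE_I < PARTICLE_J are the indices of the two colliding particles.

Answer: 2/3 2 3

Derivation:
Pair (0,1): pos 1,13 vel 3,1 -> gap=12, closing at 2/unit, collide at t=6
Pair (1,2): pos 13,17 vel 1,4 -> not approaching (rel speed -3 <= 0)
Pair (2,3): pos 17,19 vel 4,1 -> gap=2, closing at 3/unit, collide at t=2/3
Earliest collision: t=2/3 between 2 and 3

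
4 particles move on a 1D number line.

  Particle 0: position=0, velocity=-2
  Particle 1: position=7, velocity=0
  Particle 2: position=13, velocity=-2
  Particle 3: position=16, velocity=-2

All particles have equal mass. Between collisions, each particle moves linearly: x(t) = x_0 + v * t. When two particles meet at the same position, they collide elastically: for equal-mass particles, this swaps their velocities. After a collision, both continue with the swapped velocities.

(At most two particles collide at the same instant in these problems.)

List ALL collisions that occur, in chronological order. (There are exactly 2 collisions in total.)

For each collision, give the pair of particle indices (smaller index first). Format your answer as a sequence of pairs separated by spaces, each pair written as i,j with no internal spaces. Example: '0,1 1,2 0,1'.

Collision at t=3: particles 1 and 2 swap velocities; positions: p0=-6 p1=7 p2=7 p3=10; velocities now: v0=-2 v1=-2 v2=0 v3=-2
Collision at t=9/2: particles 2 and 3 swap velocities; positions: p0=-9 p1=4 p2=7 p3=7; velocities now: v0=-2 v1=-2 v2=-2 v3=0

Answer: 1,2 2,3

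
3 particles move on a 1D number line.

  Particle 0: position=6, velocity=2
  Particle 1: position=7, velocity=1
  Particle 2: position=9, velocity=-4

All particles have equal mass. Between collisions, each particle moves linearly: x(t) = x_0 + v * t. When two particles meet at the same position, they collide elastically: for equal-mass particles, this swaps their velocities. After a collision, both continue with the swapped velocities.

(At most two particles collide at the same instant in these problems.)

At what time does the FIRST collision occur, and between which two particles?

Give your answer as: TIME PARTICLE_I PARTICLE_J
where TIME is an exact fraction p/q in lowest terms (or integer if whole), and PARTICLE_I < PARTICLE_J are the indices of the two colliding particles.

Pair (0,1): pos 6,7 vel 2,1 -> gap=1, closing at 1/unit, collide at t=1
Pair (1,2): pos 7,9 vel 1,-4 -> gap=2, closing at 5/unit, collide at t=2/5
Earliest collision: t=2/5 between 1 and 2

Answer: 2/5 1 2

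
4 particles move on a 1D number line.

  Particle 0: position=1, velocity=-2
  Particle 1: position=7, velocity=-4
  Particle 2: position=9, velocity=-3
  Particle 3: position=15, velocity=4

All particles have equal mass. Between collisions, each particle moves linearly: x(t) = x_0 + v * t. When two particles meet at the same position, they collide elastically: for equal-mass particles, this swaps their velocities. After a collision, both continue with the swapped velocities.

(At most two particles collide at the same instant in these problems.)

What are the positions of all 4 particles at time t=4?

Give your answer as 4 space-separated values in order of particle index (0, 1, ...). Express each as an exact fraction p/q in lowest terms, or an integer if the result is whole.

Collision at t=3: particles 0 and 1 swap velocities; positions: p0=-5 p1=-5 p2=0 p3=27; velocities now: v0=-4 v1=-2 v2=-3 v3=4
Advance to t=4 (no further collisions before then); velocities: v0=-4 v1=-2 v2=-3 v3=4; positions = -9 -7 -3 31

Answer: -9 -7 -3 31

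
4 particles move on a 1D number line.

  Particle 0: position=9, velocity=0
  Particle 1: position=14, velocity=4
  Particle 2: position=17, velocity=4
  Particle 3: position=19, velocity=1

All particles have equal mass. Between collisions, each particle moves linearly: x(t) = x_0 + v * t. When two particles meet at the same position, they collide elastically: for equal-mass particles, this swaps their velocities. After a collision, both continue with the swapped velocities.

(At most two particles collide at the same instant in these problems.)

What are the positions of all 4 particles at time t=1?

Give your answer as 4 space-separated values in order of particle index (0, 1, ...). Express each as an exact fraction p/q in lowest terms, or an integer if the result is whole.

Answer: 9 18 20 21

Derivation:
Collision at t=2/3: particles 2 and 3 swap velocities; positions: p0=9 p1=50/3 p2=59/3 p3=59/3; velocities now: v0=0 v1=4 v2=1 v3=4
Advance to t=1 (no further collisions before then); velocities: v0=0 v1=4 v2=1 v3=4; positions = 9 18 20 21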